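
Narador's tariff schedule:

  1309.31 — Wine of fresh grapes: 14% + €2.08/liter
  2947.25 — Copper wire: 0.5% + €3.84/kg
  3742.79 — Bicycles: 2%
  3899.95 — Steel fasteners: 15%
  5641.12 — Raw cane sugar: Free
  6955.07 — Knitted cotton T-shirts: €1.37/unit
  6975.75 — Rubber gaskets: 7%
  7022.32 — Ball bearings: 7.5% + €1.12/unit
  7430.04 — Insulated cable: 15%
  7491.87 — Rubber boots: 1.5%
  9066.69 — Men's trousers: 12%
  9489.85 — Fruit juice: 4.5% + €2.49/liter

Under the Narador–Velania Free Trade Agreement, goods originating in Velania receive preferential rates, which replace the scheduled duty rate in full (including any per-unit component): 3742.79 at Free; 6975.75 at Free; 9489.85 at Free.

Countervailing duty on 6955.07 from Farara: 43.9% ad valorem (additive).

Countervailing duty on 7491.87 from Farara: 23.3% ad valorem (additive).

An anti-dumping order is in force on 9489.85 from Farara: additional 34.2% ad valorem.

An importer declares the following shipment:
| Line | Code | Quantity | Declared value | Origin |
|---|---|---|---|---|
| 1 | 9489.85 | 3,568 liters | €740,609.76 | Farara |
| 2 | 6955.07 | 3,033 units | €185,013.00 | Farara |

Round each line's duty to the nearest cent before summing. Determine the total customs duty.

€380,876.22

Line 1 (9489.85, Farara, 3,568 liters, €740,609.76):
Base rate for 9489.85 is 4.5% + €2.49/liter.
9489.85 has an FTA preferential rate, but origin Farara is not Velania; base rate stands.
Additional duty on 9489.85 from Farara: +34.2%. Applied ad valorem rate: 4.5% + 34.2% = 38.7%.
Duty = €740,609.76 × 38.7% + 3,568 × €2.49 = €295,500.30.
Line 2 (6955.07, Farara, 3,033 units, €185,013.00):
Base rate for 6955.07 is €1.37/unit.
Additional duty on 6955.07 from Farara: +43.9% ad valorem. Applied ad valorem rate = 43.9%.
Duty = €185,013.00 × 43.9% + 3,033 × €1.37 = €85,375.92.
Total = €295,500.30 + €85,375.92 = €380,876.22.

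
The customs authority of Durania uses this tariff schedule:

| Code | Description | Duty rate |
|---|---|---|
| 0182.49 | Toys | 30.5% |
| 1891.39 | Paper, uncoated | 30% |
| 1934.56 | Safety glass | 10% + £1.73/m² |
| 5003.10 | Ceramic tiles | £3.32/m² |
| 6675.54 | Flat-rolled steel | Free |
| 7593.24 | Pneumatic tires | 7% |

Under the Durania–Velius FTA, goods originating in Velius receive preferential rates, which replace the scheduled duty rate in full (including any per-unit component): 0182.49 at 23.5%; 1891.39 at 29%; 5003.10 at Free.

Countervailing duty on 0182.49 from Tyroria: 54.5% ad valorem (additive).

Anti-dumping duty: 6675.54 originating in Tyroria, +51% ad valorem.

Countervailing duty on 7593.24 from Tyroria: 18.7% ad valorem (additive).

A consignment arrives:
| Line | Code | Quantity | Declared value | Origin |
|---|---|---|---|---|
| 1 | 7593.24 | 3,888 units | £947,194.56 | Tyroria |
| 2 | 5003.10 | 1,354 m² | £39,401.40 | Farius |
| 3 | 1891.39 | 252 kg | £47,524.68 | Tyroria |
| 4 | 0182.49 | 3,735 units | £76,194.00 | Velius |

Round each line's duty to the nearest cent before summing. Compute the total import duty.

£280,087.27

Line 1 (7593.24, Tyroria, 3,888 units, £947,194.56):
Base rate for 7593.24 is 7%.
Additional duty on 7593.24 from Tyroria: +18.7%. Applied ad valorem rate: 7% + 18.7% = 25.7%.
Duty = £947,194.56 × 25.7% = £243,429.00.
Line 2 (5003.10, Farius, 1,354 m², £39,401.40):
Base rate for 5003.10 is £3.32/m².
5003.10 has an FTA preferential rate, but origin Farius is not Velius; base rate stands.
Duty = 1,354 × £3.32 = £4,495.28.
Line 3 (1891.39, Tyroria, 252 kg, £47,524.68):
Base rate for 1891.39 is 30%.
1891.39 has an FTA preferential rate, but origin Tyroria is not Velius; base rate stands.
Duty = £47,524.68 × 30% = £14,257.40.
Line 4 (0182.49, Velius, 3,735 units, £76,194.00):
Base rate for 0182.49 is 30.5%.
Origin Velius qualifies under the Durania–Velius agreement and 0182.49 is covered: preferential rate 23.5% applies instead.
The additional-duty order on 0182.49 targets Tyroria, not Velius; it does not apply.
Duty = £76,194.00 × 23.5% = £17,905.59.
Total = £243,429.00 + £4,495.28 + £14,257.40 + £17,905.59 = £280,087.27.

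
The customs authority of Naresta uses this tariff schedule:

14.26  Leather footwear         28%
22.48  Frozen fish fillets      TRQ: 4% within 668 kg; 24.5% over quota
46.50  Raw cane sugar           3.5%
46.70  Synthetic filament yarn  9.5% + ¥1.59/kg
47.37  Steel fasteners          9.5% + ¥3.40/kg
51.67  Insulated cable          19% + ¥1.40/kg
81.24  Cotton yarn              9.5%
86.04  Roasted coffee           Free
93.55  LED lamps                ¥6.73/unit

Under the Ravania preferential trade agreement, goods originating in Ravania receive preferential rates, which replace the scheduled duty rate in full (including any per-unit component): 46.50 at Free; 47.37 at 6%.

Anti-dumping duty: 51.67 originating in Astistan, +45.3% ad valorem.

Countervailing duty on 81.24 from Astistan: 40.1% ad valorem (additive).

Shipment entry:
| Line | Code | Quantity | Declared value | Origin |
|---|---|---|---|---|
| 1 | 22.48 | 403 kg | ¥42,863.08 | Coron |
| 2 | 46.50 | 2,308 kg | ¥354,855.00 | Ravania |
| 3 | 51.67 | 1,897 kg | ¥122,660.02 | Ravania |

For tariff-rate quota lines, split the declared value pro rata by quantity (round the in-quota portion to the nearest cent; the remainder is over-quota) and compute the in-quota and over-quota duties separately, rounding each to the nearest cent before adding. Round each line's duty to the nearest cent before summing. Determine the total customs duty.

Line 1 (22.48, Coron, 403 kg, ¥42,863.08):
Code 22.48 is under a tariff-rate quota (threshold 668 kg). Quantity 403 kg is within the quota, so the in-quota rate 4% applies to the full value.
Duty = ¥42,863.08 × 4% = ¥1,714.52.
Line 2 (46.50, Ravania, 2,308 kg, ¥354,855.00):
Base rate for 46.50 is 3.5%.
Origin Ravania qualifies under the Naresta–Ravania agreement and 46.50 is covered: preferential rate Free applies instead.
Duty = ¥354,855.00 × 0% = ¥0.00.
Line 3 (51.67, Ravania, 1,897 kg, ¥122,660.02):
Base rate for 51.67 is 19% + ¥1.40/kg.
Origin Ravania is the FTA partner but 51.67 is not on the preference list; base rate stands.
The additional-duty order on 51.67 targets Astistan, not Ravania; it does not apply.
Duty = ¥122,660.02 × 19% + 1,897 × ¥1.40 = ¥25,961.20.
Total = ¥1,714.52 + ¥0.00 + ¥25,961.20 = ¥27,675.72.

¥27,675.72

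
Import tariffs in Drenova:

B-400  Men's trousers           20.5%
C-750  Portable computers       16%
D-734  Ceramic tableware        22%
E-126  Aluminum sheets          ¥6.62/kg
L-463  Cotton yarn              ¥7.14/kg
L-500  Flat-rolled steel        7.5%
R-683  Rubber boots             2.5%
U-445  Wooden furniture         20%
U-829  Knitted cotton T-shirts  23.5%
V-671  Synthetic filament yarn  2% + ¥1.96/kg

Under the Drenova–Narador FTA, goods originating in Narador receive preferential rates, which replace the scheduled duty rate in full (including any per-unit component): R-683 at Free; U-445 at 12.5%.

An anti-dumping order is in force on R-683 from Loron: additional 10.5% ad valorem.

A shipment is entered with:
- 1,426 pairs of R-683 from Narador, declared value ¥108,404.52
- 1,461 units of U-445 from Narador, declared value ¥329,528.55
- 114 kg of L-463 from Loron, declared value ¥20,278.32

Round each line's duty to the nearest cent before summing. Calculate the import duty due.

Line 1 (R-683, Narador, 1,426 pairs, ¥108,404.52):
Base rate for R-683 is 2.5%.
Origin Narador qualifies under the Drenova–Narador agreement and R-683 is covered: preferential rate Free applies instead.
The additional-duty order on R-683 targets Loron, not Narador; it does not apply.
Duty = ¥108,404.52 × 0% = ¥0.00.
Line 2 (U-445, Narador, 1,461 units, ¥329,528.55):
Base rate for U-445 is 20%.
Origin Narador qualifies under the Drenova–Narador agreement and U-445 is covered: preferential rate 12.5% applies instead.
Duty = ¥329,528.55 × 12.5% = ¥41,191.07.
Line 3 (L-463, Loron, 114 kg, ¥20,278.32):
Base rate for L-463 is ¥7.14/kg.
Duty = 114 × ¥7.14 = ¥813.96.
Total = ¥0.00 + ¥41,191.07 + ¥813.96 = ¥42,005.03.

¥42,005.03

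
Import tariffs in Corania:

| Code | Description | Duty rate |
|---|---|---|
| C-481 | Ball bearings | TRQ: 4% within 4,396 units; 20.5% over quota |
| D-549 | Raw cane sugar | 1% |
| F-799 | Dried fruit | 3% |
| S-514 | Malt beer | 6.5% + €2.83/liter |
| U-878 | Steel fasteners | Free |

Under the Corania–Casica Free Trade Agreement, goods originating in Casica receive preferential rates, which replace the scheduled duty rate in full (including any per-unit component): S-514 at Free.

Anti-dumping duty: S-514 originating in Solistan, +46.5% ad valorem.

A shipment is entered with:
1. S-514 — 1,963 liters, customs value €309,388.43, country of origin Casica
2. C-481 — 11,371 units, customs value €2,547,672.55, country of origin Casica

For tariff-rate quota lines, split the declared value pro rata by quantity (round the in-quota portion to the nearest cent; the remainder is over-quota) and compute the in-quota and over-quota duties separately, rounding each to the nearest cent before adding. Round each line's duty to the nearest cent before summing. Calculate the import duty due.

Line 1 (S-514, Casica, 1,963 liters, €309,388.43):
Base rate for S-514 is 6.5% + €2.83/liter.
Origin Casica qualifies under the Corania–Casica agreement and S-514 is covered: preferential rate Free applies instead.
The additional-duty order on S-514 targets Solistan, not Casica; it does not apply.
Duty = €309,388.43 × 0% = €0.00.
Line 2 (C-481, Casica, 11,371 units, €2,547,672.55):
Code C-481 is under a tariff-rate quota (threshold 4,396 units). In-quota: 4,396 units at 4%; over-quota: 6,975 units at 20.5%.
Pro-rata value split: in-quota = €2,547,672.55 × 4,396/11,371 = €984,923.80; over-quota = €2,547,672.55 − €984,923.80 = €1,562,748.75.
In-quota duty = €984,923.80 × 4% = €39,396.95. Over-quota duty = €1,562,748.75 × 20.5% = €320,363.49.
Line duty = €39,396.95 + €320,363.49 = €359,760.44.
Total = €0.00 + €359,760.44 = €359,760.44.

€359,760.44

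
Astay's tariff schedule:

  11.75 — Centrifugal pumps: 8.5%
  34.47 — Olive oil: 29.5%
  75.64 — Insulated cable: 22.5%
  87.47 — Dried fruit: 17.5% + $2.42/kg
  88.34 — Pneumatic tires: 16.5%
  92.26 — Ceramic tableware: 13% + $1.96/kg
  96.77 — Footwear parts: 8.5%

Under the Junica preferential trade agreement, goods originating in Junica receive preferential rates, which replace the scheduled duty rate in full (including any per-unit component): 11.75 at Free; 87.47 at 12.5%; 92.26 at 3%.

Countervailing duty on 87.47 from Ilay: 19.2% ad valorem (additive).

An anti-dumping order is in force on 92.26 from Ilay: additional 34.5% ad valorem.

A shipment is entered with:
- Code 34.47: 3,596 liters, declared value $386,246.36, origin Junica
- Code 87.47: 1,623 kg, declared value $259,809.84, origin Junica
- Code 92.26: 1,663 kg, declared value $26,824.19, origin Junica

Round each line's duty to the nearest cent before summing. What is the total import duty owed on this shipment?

Line 1 (34.47, Junica, 3,596 liters, $386,246.36):
Base rate for 34.47 is 29.5%.
Origin Junica is the FTA partner but 34.47 is not on the preference list; base rate stands.
Duty = $386,246.36 × 29.5% = $113,942.68.
Line 2 (87.47, Junica, 1,623 kg, $259,809.84):
Base rate for 87.47 is 17.5% + $2.42/kg.
Origin Junica qualifies under the Astay–Junica agreement and 87.47 is covered: preferential rate 12.5% applies instead.
The additional-duty order on 87.47 targets Ilay, not Junica; it does not apply.
Duty = $259,809.84 × 12.5% = $32,476.23.
Line 3 (92.26, Junica, 1,663 kg, $26,824.19):
Base rate for 92.26 is 13% + $1.96/kg.
Origin Junica qualifies under the Astay–Junica agreement and 92.26 is covered: preferential rate 3% applies instead.
The additional-duty order on 92.26 targets Ilay, not Junica; it does not apply.
Duty = $26,824.19 × 3% = $804.73.
Total = $113,942.68 + $32,476.23 + $804.73 = $147,223.64.

$147,223.64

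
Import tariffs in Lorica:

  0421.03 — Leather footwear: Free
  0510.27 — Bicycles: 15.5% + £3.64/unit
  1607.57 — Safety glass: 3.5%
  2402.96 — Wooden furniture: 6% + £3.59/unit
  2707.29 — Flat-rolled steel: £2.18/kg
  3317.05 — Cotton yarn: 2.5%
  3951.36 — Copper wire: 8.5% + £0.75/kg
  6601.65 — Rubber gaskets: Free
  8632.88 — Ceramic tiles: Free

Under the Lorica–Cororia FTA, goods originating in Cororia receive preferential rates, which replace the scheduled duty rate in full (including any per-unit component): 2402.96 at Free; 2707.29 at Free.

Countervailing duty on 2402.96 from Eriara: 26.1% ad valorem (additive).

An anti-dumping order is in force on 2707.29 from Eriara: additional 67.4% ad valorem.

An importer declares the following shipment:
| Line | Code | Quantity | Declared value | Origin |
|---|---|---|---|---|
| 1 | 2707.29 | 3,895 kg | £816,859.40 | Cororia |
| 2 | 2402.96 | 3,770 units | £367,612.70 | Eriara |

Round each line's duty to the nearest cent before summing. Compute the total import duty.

£131,537.98

Line 1 (2707.29, Cororia, 3,895 kg, £816,859.40):
Base rate for 2707.29 is £2.18/kg.
Origin Cororia qualifies under the Lorica–Cororia agreement and 2707.29 is covered: preferential rate Free applies instead.
The additional-duty order on 2707.29 targets Eriara, not Cororia; it does not apply.
Duty = £816,859.40 × 0% = £0.00.
Line 2 (2402.96, Eriara, 3,770 units, £367,612.70):
Base rate for 2402.96 is 6% + £3.59/unit.
2402.96 has an FTA preferential rate, but origin Eriara is not Cororia; base rate stands.
Additional duty on 2402.96 from Eriara: +26.1%. Applied ad valorem rate: 6% + 26.1% = 32.1%.
Duty = £367,612.70 × 32.1% + 3,770 × £3.59 = £131,537.98.
Total = £0.00 + £131,537.98 = £131,537.98.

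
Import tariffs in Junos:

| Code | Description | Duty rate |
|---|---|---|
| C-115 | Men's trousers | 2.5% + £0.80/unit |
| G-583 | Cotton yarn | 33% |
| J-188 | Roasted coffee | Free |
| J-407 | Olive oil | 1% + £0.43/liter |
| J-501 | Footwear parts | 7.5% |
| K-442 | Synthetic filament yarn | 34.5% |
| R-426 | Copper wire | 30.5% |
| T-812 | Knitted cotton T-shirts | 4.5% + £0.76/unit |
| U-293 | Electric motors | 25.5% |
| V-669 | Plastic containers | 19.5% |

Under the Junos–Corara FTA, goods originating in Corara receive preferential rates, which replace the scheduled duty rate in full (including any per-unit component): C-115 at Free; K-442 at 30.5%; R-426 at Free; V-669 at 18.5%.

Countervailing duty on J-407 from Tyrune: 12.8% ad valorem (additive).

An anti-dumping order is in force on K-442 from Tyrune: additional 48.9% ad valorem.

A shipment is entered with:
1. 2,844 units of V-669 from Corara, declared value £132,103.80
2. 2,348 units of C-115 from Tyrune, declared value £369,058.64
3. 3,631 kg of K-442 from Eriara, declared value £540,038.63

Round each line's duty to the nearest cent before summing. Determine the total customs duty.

£221,857.40

Line 1 (V-669, Corara, 2,844 units, £132,103.80):
Base rate for V-669 is 19.5%.
Origin Corara qualifies under the Junos–Corara agreement and V-669 is covered: preferential rate 18.5% applies instead.
Duty = £132,103.80 × 18.5% = £24,439.20.
Line 2 (C-115, Tyrune, 2,348 units, £369,058.64):
Base rate for C-115 is 2.5% + £0.80/unit.
C-115 has an FTA preferential rate, but origin Tyrune is not Corara; base rate stands.
Duty = £369,058.64 × 2.5% + 2,348 × £0.80 = £11,104.87.
Line 3 (K-442, Eriara, 3,631 kg, £540,038.63):
Base rate for K-442 is 34.5%.
K-442 has an FTA preferential rate, but origin Eriara is not Corara; base rate stands.
The additional-duty order on K-442 targets Tyrune, not Eriara; it does not apply.
Duty = £540,038.63 × 34.5% = £186,313.33.
Total = £24,439.20 + £11,104.87 + £186,313.33 = £221,857.40.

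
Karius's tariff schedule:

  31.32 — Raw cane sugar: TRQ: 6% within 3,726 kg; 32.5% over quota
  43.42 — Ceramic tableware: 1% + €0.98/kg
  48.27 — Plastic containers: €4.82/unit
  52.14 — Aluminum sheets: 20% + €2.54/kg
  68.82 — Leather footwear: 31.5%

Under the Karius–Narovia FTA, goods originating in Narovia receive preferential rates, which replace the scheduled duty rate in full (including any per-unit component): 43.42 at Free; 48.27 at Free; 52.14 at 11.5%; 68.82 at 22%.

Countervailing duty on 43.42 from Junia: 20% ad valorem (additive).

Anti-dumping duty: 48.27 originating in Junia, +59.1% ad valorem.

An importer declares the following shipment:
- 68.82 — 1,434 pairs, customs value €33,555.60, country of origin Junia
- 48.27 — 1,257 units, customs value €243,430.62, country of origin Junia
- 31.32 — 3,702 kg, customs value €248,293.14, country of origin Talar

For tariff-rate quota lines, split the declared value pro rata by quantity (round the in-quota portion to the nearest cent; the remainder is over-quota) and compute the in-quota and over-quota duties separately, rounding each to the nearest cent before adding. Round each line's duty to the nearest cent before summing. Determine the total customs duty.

€175,393.84

Line 1 (68.82, Junia, 1,434 pairs, €33,555.60):
Base rate for 68.82 is 31.5%.
68.82 has an FTA preferential rate, but origin Junia is not Narovia; base rate stands.
Duty = €33,555.60 × 31.5% = €10,570.01.
Line 2 (48.27, Junia, 1,257 units, €243,430.62):
Base rate for 48.27 is €4.82/unit.
48.27 has an FTA preferential rate, but origin Junia is not Narovia; base rate stands.
Additional duty on 48.27 from Junia: +59.1% ad valorem. Applied ad valorem rate = 59.1%.
Duty = €243,430.62 × 59.1% + 1,257 × €4.82 = €149,926.24.
Line 3 (31.32, Talar, 3,702 kg, €248,293.14):
Code 31.32 is under a tariff-rate quota (threshold 3,726 kg). Quantity 3,702 kg is within the quota, so the in-quota rate 6% applies to the full value.
Duty = €248,293.14 × 6% = €14,897.59.
Total = €10,570.01 + €149,926.24 + €14,897.59 = €175,393.84.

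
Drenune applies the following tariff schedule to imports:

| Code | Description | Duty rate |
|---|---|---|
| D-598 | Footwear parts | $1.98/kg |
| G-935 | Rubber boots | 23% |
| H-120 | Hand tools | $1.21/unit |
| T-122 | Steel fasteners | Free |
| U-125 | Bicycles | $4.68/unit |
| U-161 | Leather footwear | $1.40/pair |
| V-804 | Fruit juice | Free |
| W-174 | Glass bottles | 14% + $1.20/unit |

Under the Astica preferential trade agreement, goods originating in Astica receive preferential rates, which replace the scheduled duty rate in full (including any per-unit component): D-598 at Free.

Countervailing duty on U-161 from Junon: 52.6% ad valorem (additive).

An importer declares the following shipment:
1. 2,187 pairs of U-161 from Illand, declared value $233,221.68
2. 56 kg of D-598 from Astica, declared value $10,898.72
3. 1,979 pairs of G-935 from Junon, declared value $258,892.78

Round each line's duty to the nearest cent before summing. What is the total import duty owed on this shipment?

$62,607.14

Line 1 (U-161, Illand, 2,187 pairs, $233,221.68):
Base rate for U-161 is $1.40/pair.
The additional-duty order on U-161 targets Junon, not Illand; it does not apply.
Duty = 2,187 × $1.40 = $3,061.80.
Line 2 (D-598, Astica, 56 kg, $10,898.72):
Base rate for D-598 is $1.98/kg.
Origin Astica qualifies under the Drenune–Astica agreement and D-598 is covered: preferential rate Free applies instead.
Duty = $10,898.72 × 0% = $0.00.
Line 3 (G-935, Junon, 1,979 pairs, $258,892.78):
Base rate for G-935 is 23%.
Duty = $258,892.78 × 23% = $59,545.34.
Total = $3,061.80 + $0.00 + $59,545.34 = $62,607.14.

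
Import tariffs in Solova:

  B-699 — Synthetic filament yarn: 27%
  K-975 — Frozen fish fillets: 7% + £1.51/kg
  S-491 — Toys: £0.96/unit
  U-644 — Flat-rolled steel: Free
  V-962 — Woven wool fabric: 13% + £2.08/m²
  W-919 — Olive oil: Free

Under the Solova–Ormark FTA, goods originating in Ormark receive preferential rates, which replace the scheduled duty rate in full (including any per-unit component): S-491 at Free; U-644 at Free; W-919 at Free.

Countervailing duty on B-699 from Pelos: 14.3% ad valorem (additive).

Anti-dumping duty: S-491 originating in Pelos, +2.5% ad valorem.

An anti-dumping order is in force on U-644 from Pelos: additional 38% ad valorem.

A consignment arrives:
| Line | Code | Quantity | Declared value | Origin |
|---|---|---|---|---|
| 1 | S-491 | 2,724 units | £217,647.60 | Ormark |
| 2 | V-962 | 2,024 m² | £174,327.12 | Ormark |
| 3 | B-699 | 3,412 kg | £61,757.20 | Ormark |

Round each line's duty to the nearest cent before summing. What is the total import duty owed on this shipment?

Line 1 (S-491, Ormark, 2,724 units, £217,647.60):
Base rate for S-491 is £0.96/unit.
Origin Ormark qualifies under the Solova–Ormark agreement and S-491 is covered: preferential rate Free applies instead.
The additional-duty order on S-491 targets Pelos, not Ormark; it does not apply.
Duty = £217,647.60 × 0% = £0.00.
Line 2 (V-962, Ormark, 2,024 m², £174,327.12):
Base rate for V-962 is 13% + £2.08/m².
Origin Ormark is the FTA partner but V-962 is not on the preference list; base rate stands.
Duty = £174,327.12 × 13% + 2,024 × £2.08 = £26,872.45.
Line 3 (B-699, Ormark, 3,412 kg, £61,757.20):
Base rate for B-699 is 27%.
Origin Ormark is the FTA partner but B-699 is not on the preference list; base rate stands.
The additional-duty order on B-699 targets Pelos, not Ormark; it does not apply.
Duty = £61,757.20 × 27% = £16,674.44.
Total = £0.00 + £26,872.45 + £16,674.44 = £43,546.89.

£43,546.89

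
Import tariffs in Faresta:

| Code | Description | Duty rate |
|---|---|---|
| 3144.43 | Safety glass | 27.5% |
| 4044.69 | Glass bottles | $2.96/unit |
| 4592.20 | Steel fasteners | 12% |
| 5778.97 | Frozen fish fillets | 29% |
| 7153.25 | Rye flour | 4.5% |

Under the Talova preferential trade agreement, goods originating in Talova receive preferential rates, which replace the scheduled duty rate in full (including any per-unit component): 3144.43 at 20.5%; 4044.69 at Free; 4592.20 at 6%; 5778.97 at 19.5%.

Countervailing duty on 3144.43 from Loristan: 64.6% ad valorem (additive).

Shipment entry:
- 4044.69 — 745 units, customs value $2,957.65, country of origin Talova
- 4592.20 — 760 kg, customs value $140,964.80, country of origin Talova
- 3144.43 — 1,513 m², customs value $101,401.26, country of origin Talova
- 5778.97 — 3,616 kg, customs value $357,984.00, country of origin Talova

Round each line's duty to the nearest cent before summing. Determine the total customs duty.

$99,052.03

Line 1 (4044.69, Talova, 745 units, $2,957.65):
Base rate for 4044.69 is $2.96/unit.
Origin Talova qualifies under the Faresta–Talova agreement and 4044.69 is covered: preferential rate Free applies instead.
Duty = $2,957.65 × 0% = $0.00.
Line 2 (4592.20, Talova, 760 kg, $140,964.80):
Base rate for 4592.20 is 12%.
Origin Talova qualifies under the Faresta–Talova agreement and 4592.20 is covered: preferential rate 6% applies instead.
Duty = $140,964.80 × 6% = $8,457.89.
Line 3 (3144.43, Talova, 1,513 m², $101,401.26):
Base rate for 3144.43 is 27.5%.
Origin Talova qualifies under the Faresta–Talova agreement and 3144.43 is covered: preferential rate 20.5% applies instead.
The additional-duty order on 3144.43 targets Loristan, not Talova; it does not apply.
Duty = $101,401.26 × 20.5% = $20,787.26.
Line 4 (5778.97, Talova, 3,616 kg, $357,984.00):
Base rate for 5778.97 is 29%.
Origin Talova qualifies under the Faresta–Talova agreement and 5778.97 is covered: preferential rate 19.5% applies instead.
Duty = $357,984.00 × 19.5% = $69,806.88.
Total = $0.00 + $8,457.89 + $20,787.26 + $69,806.88 = $99,052.03.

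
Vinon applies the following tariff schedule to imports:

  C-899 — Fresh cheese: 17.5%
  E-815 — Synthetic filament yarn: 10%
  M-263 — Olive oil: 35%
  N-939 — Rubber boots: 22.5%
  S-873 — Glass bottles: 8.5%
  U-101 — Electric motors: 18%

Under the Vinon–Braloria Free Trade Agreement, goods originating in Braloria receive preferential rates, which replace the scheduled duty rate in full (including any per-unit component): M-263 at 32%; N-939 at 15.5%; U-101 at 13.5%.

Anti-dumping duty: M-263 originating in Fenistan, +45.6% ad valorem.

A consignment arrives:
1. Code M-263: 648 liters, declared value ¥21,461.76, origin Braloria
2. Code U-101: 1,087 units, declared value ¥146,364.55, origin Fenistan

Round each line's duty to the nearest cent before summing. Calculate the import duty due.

¥33,213.38

Line 1 (M-263, Braloria, 648 liters, ¥21,461.76):
Base rate for M-263 is 35%.
Origin Braloria qualifies under the Vinon–Braloria agreement and M-263 is covered: preferential rate 32% applies instead.
The additional-duty order on M-263 targets Fenistan, not Braloria; it does not apply.
Duty = ¥21,461.76 × 32% = ¥6,867.76.
Line 2 (U-101, Fenistan, 1,087 units, ¥146,364.55):
Base rate for U-101 is 18%.
U-101 has an FTA preferential rate, but origin Fenistan is not Braloria; base rate stands.
Duty = ¥146,364.55 × 18% = ¥26,345.62.
Total = ¥6,867.76 + ¥26,345.62 = ¥33,213.38.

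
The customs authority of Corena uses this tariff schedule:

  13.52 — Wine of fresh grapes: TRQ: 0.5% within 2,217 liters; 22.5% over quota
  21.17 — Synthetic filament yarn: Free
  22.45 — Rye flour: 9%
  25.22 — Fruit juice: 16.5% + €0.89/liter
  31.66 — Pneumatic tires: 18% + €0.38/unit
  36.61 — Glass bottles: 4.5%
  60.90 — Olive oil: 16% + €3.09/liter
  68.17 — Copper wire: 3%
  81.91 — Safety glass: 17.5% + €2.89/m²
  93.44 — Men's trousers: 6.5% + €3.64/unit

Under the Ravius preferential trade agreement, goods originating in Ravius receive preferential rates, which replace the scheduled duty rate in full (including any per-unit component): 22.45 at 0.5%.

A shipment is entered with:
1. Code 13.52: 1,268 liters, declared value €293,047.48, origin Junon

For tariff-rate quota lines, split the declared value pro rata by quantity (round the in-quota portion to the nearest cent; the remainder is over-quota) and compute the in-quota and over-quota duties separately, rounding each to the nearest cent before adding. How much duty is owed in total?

€1,465.24

Line 1 (13.52, Junon, 1,268 liters, €293,047.48):
Code 13.52 is under a tariff-rate quota (threshold 2,217 liters). Quantity 1,268 liters is within the quota, so the in-quota rate 0.5% applies to the full value.
Duty = €293,047.48 × 0.5% = €1,465.24.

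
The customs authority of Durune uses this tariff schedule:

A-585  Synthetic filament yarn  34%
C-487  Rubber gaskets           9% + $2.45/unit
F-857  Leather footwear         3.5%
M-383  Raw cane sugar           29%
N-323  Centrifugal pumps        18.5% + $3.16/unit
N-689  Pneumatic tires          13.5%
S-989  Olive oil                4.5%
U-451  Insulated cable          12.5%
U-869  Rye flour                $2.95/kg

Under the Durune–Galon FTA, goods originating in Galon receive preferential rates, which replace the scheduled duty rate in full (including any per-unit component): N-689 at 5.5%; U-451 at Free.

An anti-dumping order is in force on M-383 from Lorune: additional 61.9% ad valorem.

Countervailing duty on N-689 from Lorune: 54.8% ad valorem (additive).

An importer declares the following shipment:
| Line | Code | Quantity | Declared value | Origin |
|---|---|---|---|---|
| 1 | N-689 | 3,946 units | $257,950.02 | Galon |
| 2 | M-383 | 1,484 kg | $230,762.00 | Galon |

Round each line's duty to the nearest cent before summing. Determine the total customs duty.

$81,108.23

Line 1 (N-689, Galon, 3,946 units, $257,950.02):
Base rate for N-689 is 13.5%.
Origin Galon qualifies under the Durune–Galon agreement and N-689 is covered: preferential rate 5.5% applies instead.
The additional-duty order on N-689 targets Lorune, not Galon; it does not apply.
Duty = $257,950.02 × 5.5% = $14,187.25.
Line 2 (M-383, Galon, 1,484 kg, $230,762.00):
Base rate for M-383 is 29%.
Origin Galon is the FTA partner but M-383 is not on the preference list; base rate stands.
The additional-duty order on M-383 targets Lorune, not Galon; it does not apply.
Duty = $230,762.00 × 29% = $66,920.98.
Total = $14,187.25 + $66,920.98 = $81,108.23.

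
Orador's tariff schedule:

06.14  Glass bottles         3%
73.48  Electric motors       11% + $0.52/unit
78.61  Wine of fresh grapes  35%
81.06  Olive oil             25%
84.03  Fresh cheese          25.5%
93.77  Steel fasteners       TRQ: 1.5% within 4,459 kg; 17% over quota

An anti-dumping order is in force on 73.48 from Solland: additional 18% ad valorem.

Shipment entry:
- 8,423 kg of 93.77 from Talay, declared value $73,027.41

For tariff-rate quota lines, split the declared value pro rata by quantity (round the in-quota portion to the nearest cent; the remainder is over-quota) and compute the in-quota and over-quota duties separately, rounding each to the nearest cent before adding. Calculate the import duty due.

$6,422.43

Line 1 (93.77, Talay, 8,423 kg, $73,027.41):
Code 93.77 is under a tariff-rate quota (threshold 4,459 kg). In-quota: 4,459 kg at 1.5%; over-quota: 3,964 kg at 17%.
Pro-rata value split: in-quota = $73,027.41 × 4,459/8,423 = $38,659.53; over-quota = $73,027.41 − $38,659.53 = $34,367.88.
In-quota duty = $38,659.53 × 1.5% = $579.89. Over-quota duty = $34,367.88 × 17% = $5,842.54.
Line duty = $579.89 + $5,842.54 = $6,422.43.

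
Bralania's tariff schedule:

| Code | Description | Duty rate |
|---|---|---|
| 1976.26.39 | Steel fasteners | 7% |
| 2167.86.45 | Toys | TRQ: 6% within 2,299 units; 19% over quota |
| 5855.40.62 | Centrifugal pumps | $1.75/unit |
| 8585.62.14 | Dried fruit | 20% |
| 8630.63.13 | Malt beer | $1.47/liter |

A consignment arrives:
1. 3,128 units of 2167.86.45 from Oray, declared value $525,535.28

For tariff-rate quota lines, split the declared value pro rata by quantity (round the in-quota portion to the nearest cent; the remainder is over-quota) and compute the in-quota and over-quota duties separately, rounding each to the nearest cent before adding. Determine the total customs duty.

Line 1 (2167.86.45, Oray, 3,128 units, $525,535.28):
Code 2167.86.45 is under a tariff-rate quota (threshold 2,299 units). In-quota: 2,299 units at 6%; over-quota: 829 units at 19%.
Pro-rata value split: in-quota = $525,535.28 × 2,299/3,128 = $386,254.99; over-quota = $525,535.28 − $386,254.99 = $139,280.29.
In-quota duty = $386,254.99 × 6% = $23,175.30. Over-quota duty = $139,280.29 × 19% = $26,463.26.
Line duty = $23,175.30 + $26,463.26 = $49,638.56.

$49,638.56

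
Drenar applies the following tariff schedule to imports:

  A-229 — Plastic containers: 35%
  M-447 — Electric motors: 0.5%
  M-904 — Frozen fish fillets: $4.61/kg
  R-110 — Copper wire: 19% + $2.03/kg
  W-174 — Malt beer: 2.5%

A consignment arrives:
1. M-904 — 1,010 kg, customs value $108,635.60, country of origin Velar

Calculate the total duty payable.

Line 1 (M-904, Velar, 1,010 kg, $108,635.60):
Base rate for M-904 is $4.61/kg.
Duty = 1,010 × $4.61 = $4,656.10.

$4,656.10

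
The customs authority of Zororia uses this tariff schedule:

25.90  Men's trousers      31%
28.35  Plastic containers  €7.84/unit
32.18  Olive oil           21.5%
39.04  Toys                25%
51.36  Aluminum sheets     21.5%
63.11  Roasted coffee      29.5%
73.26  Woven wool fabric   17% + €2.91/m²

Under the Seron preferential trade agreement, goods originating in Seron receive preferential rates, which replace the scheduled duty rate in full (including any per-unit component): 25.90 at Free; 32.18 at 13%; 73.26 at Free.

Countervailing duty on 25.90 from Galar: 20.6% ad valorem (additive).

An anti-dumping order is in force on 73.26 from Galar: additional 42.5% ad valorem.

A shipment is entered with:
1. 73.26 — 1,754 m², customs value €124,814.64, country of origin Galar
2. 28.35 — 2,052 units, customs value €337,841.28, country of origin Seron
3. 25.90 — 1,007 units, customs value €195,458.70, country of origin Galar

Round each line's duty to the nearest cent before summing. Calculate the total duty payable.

€196,313.22

Line 1 (73.26, Galar, 1,754 m², €124,814.64):
Base rate for 73.26 is 17% + €2.91/m².
73.26 has an FTA preferential rate, but origin Galar is not Seron; base rate stands.
Additional duty on 73.26 from Galar: +42.5%. Applied ad valorem rate: 17% + 42.5% = 59.5%.
Duty = €124,814.64 × 59.5% + 1,754 × €2.91 = €79,368.85.
Line 2 (28.35, Seron, 2,052 units, €337,841.28):
Base rate for 28.35 is €7.84/unit.
Origin Seron is the FTA partner but 28.35 is not on the preference list; base rate stands.
Duty = 2,052 × €7.84 = €16,087.68.
Line 3 (25.90, Galar, 1,007 units, €195,458.70):
Base rate for 25.90 is 31%.
25.90 has an FTA preferential rate, but origin Galar is not Seron; base rate stands.
Additional duty on 25.90 from Galar: +20.6%. Applied ad valorem rate: 31% + 20.6% = 51.6%.
Duty = €195,458.70 × 51.6% = €100,856.69.
Total = €79,368.85 + €16,087.68 + €100,856.69 = €196,313.22.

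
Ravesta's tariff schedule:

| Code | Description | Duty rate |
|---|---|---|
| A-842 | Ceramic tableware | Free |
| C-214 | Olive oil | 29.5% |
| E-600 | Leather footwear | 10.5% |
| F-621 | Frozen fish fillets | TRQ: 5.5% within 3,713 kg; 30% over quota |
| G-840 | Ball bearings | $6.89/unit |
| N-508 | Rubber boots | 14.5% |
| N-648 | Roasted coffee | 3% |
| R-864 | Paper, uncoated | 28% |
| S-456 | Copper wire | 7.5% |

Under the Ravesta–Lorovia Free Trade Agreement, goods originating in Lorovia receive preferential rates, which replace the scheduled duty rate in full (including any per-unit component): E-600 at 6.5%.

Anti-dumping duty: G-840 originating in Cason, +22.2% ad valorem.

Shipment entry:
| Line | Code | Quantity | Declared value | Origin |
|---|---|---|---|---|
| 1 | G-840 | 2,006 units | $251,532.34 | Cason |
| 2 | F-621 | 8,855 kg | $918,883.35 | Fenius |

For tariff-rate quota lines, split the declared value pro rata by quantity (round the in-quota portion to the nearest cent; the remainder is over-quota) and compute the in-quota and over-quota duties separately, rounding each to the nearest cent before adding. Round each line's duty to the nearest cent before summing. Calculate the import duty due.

Line 1 (G-840, Cason, 2,006 units, $251,532.34):
Base rate for G-840 is $6.89/unit.
Additional duty on G-840 from Cason: +22.2% ad valorem. Applied ad valorem rate = 22.2%.
Duty = $251,532.34 × 22.2% + 2,006 × $6.89 = $69,661.52.
Line 2 (F-621, Fenius, 8,855 kg, $918,883.35):
Code F-621 is under a tariff-rate quota (threshold 3,713 kg). In-quota: 3,713 kg at 5.5%; over-quota: 5,142 kg at 30%.
Pro-rata value split: in-quota = $918,883.35 × 3,713/8,855 = $385,298.01; over-quota = $918,883.35 − $385,298.01 = $533,585.34.
In-quota duty = $385,298.01 × 5.5% = $21,191.39. Over-quota duty = $533,585.34 × 30% = $160,075.60.
Line duty = $21,191.39 + $160,075.60 = $181,266.99.
Total = $69,661.52 + $181,266.99 = $250,928.51.

$250,928.51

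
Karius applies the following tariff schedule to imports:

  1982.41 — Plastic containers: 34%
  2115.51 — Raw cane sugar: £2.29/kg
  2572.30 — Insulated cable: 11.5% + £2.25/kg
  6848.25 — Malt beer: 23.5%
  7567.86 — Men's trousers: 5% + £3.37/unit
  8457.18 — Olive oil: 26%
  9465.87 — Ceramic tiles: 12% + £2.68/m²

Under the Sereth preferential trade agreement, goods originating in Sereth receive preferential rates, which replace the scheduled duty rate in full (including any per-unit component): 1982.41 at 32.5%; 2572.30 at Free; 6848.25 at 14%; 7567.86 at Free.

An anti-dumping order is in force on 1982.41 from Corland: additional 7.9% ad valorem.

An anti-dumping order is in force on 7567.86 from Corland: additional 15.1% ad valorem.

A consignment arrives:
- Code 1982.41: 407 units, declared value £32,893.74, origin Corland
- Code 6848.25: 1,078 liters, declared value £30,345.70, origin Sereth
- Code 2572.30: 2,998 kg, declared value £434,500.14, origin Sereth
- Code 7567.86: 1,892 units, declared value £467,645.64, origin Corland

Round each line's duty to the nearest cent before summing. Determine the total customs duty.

Line 1 (1982.41, Corland, 407 units, £32,893.74):
Base rate for 1982.41 is 34%.
1982.41 has an FTA preferential rate, but origin Corland is not Sereth; base rate stands.
Additional duty on 1982.41 from Corland: +7.9%. Applied ad valorem rate: 34% + 7.9% = 41.9%.
Duty = £32,893.74 × 41.9% = £13,782.48.
Line 2 (6848.25, Sereth, 1,078 liters, £30,345.70):
Base rate for 6848.25 is 23.5%.
Origin Sereth qualifies under the Karius–Sereth agreement and 6848.25 is covered: preferential rate 14% applies instead.
Duty = £30,345.70 × 14% = £4,248.40.
Line 3 (2572.30, Sereth, 2,998 kg, £434,500.14):
Base rate for 2572.30 is 11.5% + £2.25/kg.
Origin Sereth qualifies under the Karius–Sereth agreement and 2572.30 is covered: preferential rate Free applies instead.
Duty = £434,500.14 × 0% = £0.00.
Line 4 (7567.86, Corland, 1,892 units, £467,645.64):
Base rate for 7567.86 is 5% + £3.37/unit.
7567.86 has an FTA preferential rate, but origin Corland is not Sereth; base rate stands.
Additional duty on 7567.86 from Corland: +15.1%. Applied ad valorem rate: 5% + 15.1% = 20.1%.
Duty = £467,645.64 × 20.1% + 1,892 × £3.37 = £100,372.81.
Total = £13,782.48 + £4,248.40 + £0.00 + £100,372.81 = £118,403.69.

£118,403.69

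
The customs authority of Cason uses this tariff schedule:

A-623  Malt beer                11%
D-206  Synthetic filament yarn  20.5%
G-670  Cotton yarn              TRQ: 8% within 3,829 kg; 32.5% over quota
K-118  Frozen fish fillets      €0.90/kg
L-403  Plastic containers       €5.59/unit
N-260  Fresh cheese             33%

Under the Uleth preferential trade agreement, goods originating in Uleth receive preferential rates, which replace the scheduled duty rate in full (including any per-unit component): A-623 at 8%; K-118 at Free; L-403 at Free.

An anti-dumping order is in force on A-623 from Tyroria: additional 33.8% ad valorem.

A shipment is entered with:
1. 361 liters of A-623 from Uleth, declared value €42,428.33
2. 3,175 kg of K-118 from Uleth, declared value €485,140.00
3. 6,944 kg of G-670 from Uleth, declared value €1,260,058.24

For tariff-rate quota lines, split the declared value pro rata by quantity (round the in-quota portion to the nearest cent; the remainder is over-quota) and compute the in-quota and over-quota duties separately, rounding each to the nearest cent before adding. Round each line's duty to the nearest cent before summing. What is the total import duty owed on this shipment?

€242,684.67

Line 1 (A-623, Uleth, 361 liters, €42,428.33):
Base rate for A-623 is 11%.
Origin Uleth qualifies under the Cason–Uleth agreement and A-623 is covered: preferential rate 8% applies instead.
The additional-duty order on A-623 targets Tyroria, not Uleth; it does not apply.
Duty = €42,428.33 × 8% = €3,394.27.
Line 2 (K-118, Uleth, 3,175 kg, €485,140.00):
Base rate for K-118 is €0.90/kg.
Origin Uleth qualifies under the Cason–Uleth agreement and K-118 is covered: preferential rate Free applies instead.
Duty = €485,140.00 × 0% = €0.00.
Line 3 (G-670, Uleth, 6,944 kg, €1,260,058.24):
Code G-670 is under a tariff-rate quota (threshold 3,829 kg). In-quota: 3,829 kg at 8%; over-quota: 3,115 kg at 32.5%.
Pro-rata value split: in-quota = €1,260,058.24 × 3,829/6,944 = €694,810.34; over-quota = €1,260,058.24 − €694,810.34 = €565,247.90.
In-quota duty = €694,810.34 × 8% = €55,584.83. Over-quota duty = €565,247.90 × 32.5% = €183,705.57.
Line duty = €55,584.83 + €183,705.57 = €239,290.40.
Total = €3,394.27 + €0.00 + €239,290.40 = €242,684.67.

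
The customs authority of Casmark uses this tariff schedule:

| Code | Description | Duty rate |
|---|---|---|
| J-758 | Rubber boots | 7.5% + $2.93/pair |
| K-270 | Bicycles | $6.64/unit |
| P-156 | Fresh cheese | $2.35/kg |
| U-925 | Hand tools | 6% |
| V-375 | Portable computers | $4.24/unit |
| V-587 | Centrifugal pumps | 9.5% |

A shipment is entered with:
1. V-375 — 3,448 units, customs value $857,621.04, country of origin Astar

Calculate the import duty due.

$14,619.52

Line 1 (V-375, Astar, 3,448 units, $857,621.04):
Base rate for V-375 is $4.24/unit.
Duty = 3,448 × $4.24 = $14,619.52.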